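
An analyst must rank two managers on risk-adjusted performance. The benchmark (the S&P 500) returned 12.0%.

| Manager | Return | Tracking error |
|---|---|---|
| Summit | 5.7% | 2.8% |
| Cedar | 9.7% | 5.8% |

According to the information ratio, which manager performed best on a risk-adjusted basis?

Cedar

Summit: IR = (5.7% − 12.0%) / 2.8% = -2.250
Cedar: IR = (9.7% − 12.0%) / 5.8% = -0.397
Highest: Cedar (-0.397).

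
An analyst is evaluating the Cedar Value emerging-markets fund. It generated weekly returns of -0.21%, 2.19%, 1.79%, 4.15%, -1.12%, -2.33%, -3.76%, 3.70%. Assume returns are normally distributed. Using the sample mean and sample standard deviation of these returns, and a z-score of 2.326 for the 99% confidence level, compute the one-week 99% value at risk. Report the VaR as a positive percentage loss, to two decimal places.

Mean return r̄ = 4.410 / 8 = 0.5513%
Sample std dev = √[57.3467 / 7] = 2.8622%
VaR = −(r̄ − z·σ) = −(0.5513 − 2.326 × 2.8622) = −(-6.1062) = 6.1062%

6.11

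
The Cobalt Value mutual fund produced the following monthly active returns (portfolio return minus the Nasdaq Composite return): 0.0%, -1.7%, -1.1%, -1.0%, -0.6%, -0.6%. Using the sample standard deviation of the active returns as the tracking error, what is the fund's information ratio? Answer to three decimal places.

-1.449

Mean return μ = -5.00 / 6 = -0.8333%
Sample std dev = √[1.6533 / 5] = 0.5750%
IR = μ / tracking error = -0.8333 / 0.5750 = -1.4492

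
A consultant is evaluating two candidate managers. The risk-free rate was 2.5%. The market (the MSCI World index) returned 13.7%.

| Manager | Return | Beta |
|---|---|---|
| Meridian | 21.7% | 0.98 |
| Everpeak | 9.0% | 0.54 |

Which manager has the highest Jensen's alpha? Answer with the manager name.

Meridian

Meridian: α = 21.7% − [2.5% + 0.98 × (13.7% − 2.5%)] = 8.224
Everpeak: α = 9.0% − [2.5% + 0.54 × (13.7% − 2.5%)] = 0.452
Highest: Meridian (8.224).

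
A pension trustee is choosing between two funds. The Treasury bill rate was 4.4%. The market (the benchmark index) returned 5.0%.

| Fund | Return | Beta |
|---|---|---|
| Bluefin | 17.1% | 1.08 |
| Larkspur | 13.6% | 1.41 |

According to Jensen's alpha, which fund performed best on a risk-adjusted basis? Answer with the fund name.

Bluefin: α = 17.1% − [4.4% + 1.08 × (5.0% − 4.4%)] = 12.052
Larkspur: α = 13.6% − [4.4% + 1.41 × (5.0% − 4.4%)] = 8.354
Highest: Bluefin (12.052).

Bluefin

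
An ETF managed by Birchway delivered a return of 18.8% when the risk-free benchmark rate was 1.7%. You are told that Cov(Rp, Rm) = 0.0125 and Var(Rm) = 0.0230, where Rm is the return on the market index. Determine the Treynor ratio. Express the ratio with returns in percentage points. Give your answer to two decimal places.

β = Cov / Var = 0.0125 / 0.0230 = 0.5435
Treynor = (Rp − Rf) / β = (18.8% − 1.7%) / 0.5435 = 17.10 / 0.5435 = 31.4627

31.46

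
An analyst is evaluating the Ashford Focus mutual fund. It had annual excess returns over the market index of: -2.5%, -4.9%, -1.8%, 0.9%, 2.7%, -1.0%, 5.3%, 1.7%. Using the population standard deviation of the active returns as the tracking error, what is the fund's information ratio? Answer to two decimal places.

μ = (-2.5 − 4.9 − 1.8 + 0.9 + 2.7 − 1 + 5.3 + 1.7) / 8 = 0.40 / 8 = 0.0500%
Population std dev = √[73.5600 / 8] = 3.0323%
IR = μ / tracking error = 0.0500 / 3.0323 = 0.0165

0.02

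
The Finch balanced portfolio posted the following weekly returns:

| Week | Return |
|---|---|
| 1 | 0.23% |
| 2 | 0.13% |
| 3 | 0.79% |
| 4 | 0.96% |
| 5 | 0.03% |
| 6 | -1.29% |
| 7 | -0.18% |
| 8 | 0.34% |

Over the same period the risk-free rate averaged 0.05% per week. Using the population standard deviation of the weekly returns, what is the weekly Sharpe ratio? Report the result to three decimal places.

r̄ = (0.23 + 0.13 + 0.79 + 0.96 + 0.03 − 1.29 − 0.18 + 0.34) / 8 = 1.010 / 8 = 0.1263%
Σ(r − r̄)² = (0.23 − 0.1263)² + (0.13 − 0.1263)² + (0.79 − 0.1263)² + … = 3.3010
population σ = √(3.3010 / 8) = √0.4126 = 0.6423%
Sharpe = (r̄ − rf) / σ = (0.1263 − 0.05) / 0.6423 = 0.0763 / 0.6423 = 0.1188

0.119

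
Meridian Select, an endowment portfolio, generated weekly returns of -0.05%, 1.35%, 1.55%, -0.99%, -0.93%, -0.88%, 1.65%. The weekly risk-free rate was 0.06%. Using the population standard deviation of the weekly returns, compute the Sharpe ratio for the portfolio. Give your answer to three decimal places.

r̄ = (-0.05 + 1.35 + 1.55 − 0.99 − 0.93 − 0.88 + 1.65) / 7 = 0.2429%
Σ(r − r̄)² = (-0.05 − 0.2429)² + (1.35 − 0.2429)² + … = 9.1565
σ = √[9.1565 / 7] = 1.1437%
Sharpe = (r̄ − rf) / σ = (0.2429 − 0.06) / 1.1437 = 0.1829 / 1.1437 = 0.1599

0.160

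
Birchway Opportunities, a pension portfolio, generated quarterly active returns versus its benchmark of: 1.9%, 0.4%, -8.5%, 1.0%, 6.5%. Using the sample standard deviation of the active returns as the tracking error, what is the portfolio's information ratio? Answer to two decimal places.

Mean return μ = 1.30 / 5 = 0.2600%
Σ(r − μ)² = 118.9320; sample σ = √(118.9320/4) = 5.4528%
IR = μ / tracking error = 0.2600 / 5.4528 = 0.0477

0.05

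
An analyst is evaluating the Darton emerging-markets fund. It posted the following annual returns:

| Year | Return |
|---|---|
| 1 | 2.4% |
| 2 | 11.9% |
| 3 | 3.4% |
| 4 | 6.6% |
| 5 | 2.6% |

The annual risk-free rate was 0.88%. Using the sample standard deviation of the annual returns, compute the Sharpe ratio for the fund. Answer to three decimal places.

1.120

r̄ = (2.4 + 11.9 + 3.4 + 6.6 + 2.6) / 5 = 26.90 / 5 = 5.3800%
Σ(r − r̄)² = 64.5280; sample σ = √(64.5280/4) = 4.0165%
Sharpe = (r̄ − rf) / σ = (5.3800 − 0.88) / 4.0165 = 4.5000 / 4.0165 = 1.1204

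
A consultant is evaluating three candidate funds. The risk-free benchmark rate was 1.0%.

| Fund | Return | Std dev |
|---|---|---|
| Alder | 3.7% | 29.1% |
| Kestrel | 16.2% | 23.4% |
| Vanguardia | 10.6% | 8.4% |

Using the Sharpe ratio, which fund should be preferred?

Vanguardia

Alder: Sharpe ratio = (3.7% − 1.0%) / 29.1% = 0.093
Kestrel: Sharpe ratio = (16.2% − 1.0%) / 23.4% = 0.650
Vanguardia: Sharpe ratio = (10.6% − 1.0%) / 8.4% = 1.143
Highest: Vanguardia (1.143).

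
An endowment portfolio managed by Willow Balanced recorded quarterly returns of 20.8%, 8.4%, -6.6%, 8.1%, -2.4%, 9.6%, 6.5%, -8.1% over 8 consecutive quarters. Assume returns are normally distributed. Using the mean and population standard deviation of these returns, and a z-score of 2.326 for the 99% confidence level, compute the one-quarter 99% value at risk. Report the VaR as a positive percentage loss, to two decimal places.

μ = (20.8 + 8.4 − 6.6 + 8.1 − 2.4 + 9.6 + 6.5 − 8.1) / 8 = 36.30 / 8 = 4.5375%
Population σ = √[Σ(r − μ)² / 8] = √[653.4388 / 8] = √81.6799 = 9.0377%
VaR = −(μ − z·σ) = −(4.5375 − 2.326 × 9.0377) = −(-16.4842) = 16.4842%

16.48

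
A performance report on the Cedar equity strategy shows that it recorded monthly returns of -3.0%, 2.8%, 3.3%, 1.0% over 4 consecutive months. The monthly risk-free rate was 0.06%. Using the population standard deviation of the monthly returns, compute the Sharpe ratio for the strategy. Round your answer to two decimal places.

μ = (-3 + 2.8 + 3.3 + 1) / 4 = 4.10 / 4 = 1.0250%
Σ(r − μ)² = (-3 − 1.0250)² + (2.8 − 1.0250)² + … = 24.5275
σ = √[24.5275 / 4] = 2.4763%
Sharpe = (μ − rf) / σ = (1.0250 − 0.06) / 2.4763 = 0.9650 / 2.4763 = 0.3897

0.39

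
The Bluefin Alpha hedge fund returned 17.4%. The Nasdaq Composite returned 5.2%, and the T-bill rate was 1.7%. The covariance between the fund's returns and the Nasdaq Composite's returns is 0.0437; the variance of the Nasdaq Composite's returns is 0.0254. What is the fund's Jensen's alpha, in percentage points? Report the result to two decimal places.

β = Cov / Var = 0.0437 / 0.0254 = 1.7205
E[R] = Rf + β(Rm − Rf) = 1.7% + 1.7205 × (5.2% − 1.7%) = 7.7218%
α = Rp − E[R] = 17.4% − 7.7218% = 9.6782

9.68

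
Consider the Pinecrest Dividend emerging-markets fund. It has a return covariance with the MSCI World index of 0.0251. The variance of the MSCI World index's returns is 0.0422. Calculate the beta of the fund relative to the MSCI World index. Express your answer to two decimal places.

0.59

β = Cov(Rp, Rm) / Var(Rm) = 0.0251 / 0.0422 = 0.5948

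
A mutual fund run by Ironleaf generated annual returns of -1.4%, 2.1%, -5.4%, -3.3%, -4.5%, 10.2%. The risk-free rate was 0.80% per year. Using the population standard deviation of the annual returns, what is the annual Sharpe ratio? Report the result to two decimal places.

-0.22

μ = (-1.4 + 2.1 − 5.4 − 3.3 − 4.5 + 10.2) / 6 = -0.3833%
Σ(r − μ)² = (-1.4 − (-0.3833))² + (2.1 − (-0.3833))² + … = 169.8283
σ = √[169.8283 / 6] = 5.3202%
Sharpe = (μ − rf) / σ = (-0.3833 − 0.8) / 5.3202 = -1.1833 / 5.3202 = -0.2224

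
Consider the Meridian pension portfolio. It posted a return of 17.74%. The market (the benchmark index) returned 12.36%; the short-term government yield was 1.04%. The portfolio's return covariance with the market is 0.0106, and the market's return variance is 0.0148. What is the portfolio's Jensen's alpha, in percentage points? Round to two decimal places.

8.59

β = Cov / Var = 0.0106 / 0.0148 = 0.7162
E[R] = Rf + β(Rm − Rf) = 1.04% + 0.7162 × (12.36% − 1.04%) = 9.1474%
α = Rp − E[R] = 17.74% − 9.1474% = 8.5926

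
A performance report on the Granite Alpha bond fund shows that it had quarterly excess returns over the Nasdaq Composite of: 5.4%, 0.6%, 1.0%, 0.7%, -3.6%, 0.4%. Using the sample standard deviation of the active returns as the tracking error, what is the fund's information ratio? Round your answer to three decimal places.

μ = (5.4 + 0.6 + 1 + 0.7 − 3.6 + 0.4) / 6 = 4.50 / 6 = 0.7500%
Sample σ = √[Σ(r − μ)² / 5] = √[40.7550 / 5] = √8.1510 = 2.8550%
IR = μ / tracking error = 0.7500 / 2.8550 = 0.2627

0.263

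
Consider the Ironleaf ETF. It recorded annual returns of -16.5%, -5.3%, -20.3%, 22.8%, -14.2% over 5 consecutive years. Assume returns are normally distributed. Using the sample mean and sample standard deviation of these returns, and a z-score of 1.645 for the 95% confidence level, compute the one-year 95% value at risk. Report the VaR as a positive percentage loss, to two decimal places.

35.30

r̄ = (-16.5 − 5.3 − 20.3 + 22.8 − 14.2) / 5 = -33.50 / 5 = -6.7000%
Sample std dev = √[1209.4600 / 4] = 17.3886%
VaR = −(r̄ − z·σ) = −(-6.7000 − 1.645 × 17.3886) = −(-35.3042) = 35.3042%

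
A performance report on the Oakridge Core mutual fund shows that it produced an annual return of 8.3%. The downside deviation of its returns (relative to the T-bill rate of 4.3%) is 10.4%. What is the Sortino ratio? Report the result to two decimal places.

0.38

Sortino = (Rp − Rf) / σd = (8.3% − 4.3%) / 10.4% = 4.00% / 10.4% = 0.3846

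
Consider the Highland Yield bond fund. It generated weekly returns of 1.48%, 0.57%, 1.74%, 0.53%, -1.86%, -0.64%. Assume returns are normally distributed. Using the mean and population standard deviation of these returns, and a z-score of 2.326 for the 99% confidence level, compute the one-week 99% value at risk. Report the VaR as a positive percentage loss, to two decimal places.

2.57

Mean return r̄ = 1.820 / 6 = 0.3033%
Population std dev = √[9.1409 / 6] = 1.2343%
VaR = −(r̄ − z·σ) = −(0.3033 − 2.326 × 1.2343) = −(-2.5677) = 2.5677%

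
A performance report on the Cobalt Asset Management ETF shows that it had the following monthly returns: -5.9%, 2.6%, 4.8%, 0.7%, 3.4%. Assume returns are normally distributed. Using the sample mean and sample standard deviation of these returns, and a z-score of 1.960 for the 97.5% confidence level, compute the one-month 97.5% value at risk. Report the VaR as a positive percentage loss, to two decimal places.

7.10

μ = (-5.9 + 2.6 + 4.8 + 0.7 + 3.4) / 5 = 5.60 / 5 = 1.1200%
Σ(r − μ)² = (-5.9 − 1.1200)² + (2.6 − 1.1200)² + … = 70.3880
σ = √[70.3880 / 4] = 4.1949%
VaR = −(μ − z·σ) = −(1.1200 − 1.960 × 4.1949) = −(-7.1020) = 7.1020%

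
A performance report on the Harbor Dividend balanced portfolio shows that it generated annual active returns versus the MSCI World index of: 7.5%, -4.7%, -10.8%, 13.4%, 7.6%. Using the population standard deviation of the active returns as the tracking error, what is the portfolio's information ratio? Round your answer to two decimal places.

r̄ = (7.5 − 4.7 − 10.8 + 13.4 + 7.6) / 5 = 13.00 / 5 = 2.6000%
Population σ = √[Σ(r − r̄)² / 5] = √[398.5000 / 5] = √79.7000 = 8.9275%
IR = r̄ / tracking error = 2.6000 / 8.9275 = 0.2912

0.29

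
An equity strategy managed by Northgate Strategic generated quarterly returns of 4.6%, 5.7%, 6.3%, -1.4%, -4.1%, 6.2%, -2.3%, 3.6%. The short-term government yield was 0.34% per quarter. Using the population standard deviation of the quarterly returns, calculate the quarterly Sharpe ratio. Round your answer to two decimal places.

r̄ = (4.6 + 5.7 + 6.3 − 1.4 − 4.1 + 6.2 − 2.3 + 3.6) / 8 = 18.60 / 8 = 2.3250%
Σ(r − r̄)² = 125.5550; population σ = √(125.5550/8) = 3.9616%
Sharpe = (r̄ − rf) / σ = (2.3250 − 0.34) / 3.9616 = 1.9850 / 3.9616 = 0.5011

0.50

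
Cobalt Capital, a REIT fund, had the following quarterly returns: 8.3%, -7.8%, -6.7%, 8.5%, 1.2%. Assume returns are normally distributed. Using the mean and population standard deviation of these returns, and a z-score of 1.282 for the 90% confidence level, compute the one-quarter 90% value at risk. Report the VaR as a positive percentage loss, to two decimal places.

8.29

Mean return r̄ = 3.50 / 5 = 0.7000%
Population σ = √[Σ(r − r̄)² / 5] = √[245.8600 / 5] = √49.1720 = 7.0123%
VaR = −(r̄ − z·σ) = −(0.7000 − 1.282 × 7.0123) = −(-8.2898) = 8.2898%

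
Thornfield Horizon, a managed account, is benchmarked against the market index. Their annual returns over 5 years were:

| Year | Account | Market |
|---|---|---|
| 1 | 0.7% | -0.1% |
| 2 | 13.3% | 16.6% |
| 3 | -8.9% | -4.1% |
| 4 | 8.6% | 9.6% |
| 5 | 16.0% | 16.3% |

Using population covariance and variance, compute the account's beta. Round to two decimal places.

1.05

r̄p = 5.9400%,  r̄m = 7.6600%
Cov = Σ(rp − r̄p)(rm − r̄m) / 5 = 74.6116
Var(rm) = Σ(rm − r̄m)² / 5 = 71.3704
β = Cov / Var = 74.6116 / 71.3704 = 1.0454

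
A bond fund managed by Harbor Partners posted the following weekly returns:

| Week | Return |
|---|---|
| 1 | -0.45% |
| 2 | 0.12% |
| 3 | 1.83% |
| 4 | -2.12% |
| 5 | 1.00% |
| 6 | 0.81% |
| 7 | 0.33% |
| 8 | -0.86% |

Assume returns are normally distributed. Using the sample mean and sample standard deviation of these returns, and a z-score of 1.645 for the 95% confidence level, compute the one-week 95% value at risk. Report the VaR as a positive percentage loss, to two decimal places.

1.93

μ = (-0.45 + 0.12 + 1.83 − 2.12 + 1 + 0.81 + 0.33 − 0.86) / 8 = 0.660 / 8 = 0.0825%
Σ(r − μ)² = (-0.45 − 0.0825)² + (0.12 − 0.0825)² + (1.83 − 0.0825)² + … = 10.5104
sample σ = √(10.5104 / 7) = √1.5015 = 1.2254%
VaR = −(μ − z·σ) = −(0.0825 − 1.645 × 1.2254) = −(-1.9333) = 1.9333%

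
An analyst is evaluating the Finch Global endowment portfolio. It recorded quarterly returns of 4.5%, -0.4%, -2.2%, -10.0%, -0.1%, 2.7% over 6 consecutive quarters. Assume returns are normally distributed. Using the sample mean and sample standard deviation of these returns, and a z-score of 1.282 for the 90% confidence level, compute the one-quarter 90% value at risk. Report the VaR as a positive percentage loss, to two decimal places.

Mean return μ = -5.50 / 6 = -0.9167%
Σ(r − μ)² = (4.5 − (-0.9167))² + (-0.4 − (-0.9167))² + … = 127.5083
sample σ = √(127.5083 / 5) = √25.5017 = 5.0499%
VaR = −(μ − z·σ) = −(-0.9167 − 1.282 × 5.0499) = −(-7.3907) = 7.3907%

7.39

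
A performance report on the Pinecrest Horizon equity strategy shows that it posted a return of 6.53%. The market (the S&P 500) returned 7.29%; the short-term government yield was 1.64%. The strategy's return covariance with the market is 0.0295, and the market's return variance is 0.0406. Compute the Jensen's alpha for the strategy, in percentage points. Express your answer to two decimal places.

β = Cov / Var = 0.0295 / 0.0406 = 0.7266
E[R] = Rf + β(Rm − Rf) = 1.64% + 0.7266 × (7.29% − 1.64%) = 5.7453%
α = Rp − E[R] = 6.53% − 5.7453% = 0.7847

0.78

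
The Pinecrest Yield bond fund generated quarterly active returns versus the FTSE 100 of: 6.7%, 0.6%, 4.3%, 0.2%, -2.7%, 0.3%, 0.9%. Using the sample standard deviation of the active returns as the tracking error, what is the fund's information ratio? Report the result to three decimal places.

0.478

r̄ = (6.7 + 0.6 + 4.3 + 0.2 − 2.7 + 0.3 + 0.9) / 7 = 10.30 / 7 = 1.4714%
Sample std dev = √[56.8143 / 6] = 3.0772%
IR = r̄ / tracking error = 1.4714 / 3.0772 = 0.4782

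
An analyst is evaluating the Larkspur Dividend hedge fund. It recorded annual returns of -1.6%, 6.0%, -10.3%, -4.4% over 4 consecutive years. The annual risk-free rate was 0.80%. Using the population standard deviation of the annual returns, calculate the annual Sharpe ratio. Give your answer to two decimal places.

-0.58

Mean return μ = -10.30 / 4 = -2.5750%
Population std dev = √[137.4875 / 4] = 5.8628%
Sharpe = (μ − rf) / σ = (-2.5750 − 0.8) / 5.8628 = -3.3750 / 5.8628 = -0.5757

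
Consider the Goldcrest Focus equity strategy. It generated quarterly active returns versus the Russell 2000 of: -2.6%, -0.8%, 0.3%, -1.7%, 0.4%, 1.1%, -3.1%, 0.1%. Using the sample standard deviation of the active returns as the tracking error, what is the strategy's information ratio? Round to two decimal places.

Mean return μ = -6.30 / 8 = -0.7875%
Sample std dev = √[16.4088 / 7] = 1.5311%
IR = μ / tracking error = -0.7875 / 1.5311 = -0.5143

-0.51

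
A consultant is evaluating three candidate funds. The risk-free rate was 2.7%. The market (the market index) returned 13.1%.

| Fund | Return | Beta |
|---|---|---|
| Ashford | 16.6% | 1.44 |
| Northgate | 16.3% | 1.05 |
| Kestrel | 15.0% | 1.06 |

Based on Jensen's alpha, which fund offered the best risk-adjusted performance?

Northgate

Ashford: α = 16.6% − [2.7% + 1.44 × (13.1% − 2.7%)] = -1.076
Northgate: α = 16.3% − [2.7% + 1.05 × (13.1% − 2.7%)] = 2.680
Kestrel: α = 15.0% − [2.7% + 1.06 × (13.1% − 2.7%)] = 1.276
Highest: Northgate (2.680).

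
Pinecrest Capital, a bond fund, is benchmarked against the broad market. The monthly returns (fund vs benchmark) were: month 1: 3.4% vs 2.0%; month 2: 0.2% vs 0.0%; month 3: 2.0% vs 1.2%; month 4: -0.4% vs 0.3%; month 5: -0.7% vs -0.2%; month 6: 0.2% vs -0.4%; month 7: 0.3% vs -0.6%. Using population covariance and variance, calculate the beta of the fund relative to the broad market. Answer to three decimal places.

1.372

r̄p = 0.7143%,  r̄m = 0.3286%
Cov = Σ(rp − r̄p)(rm − r̄m) / 7 = 1.0453
Var(rm) = Σ(rm − r̄m)² / 7 = 0.7620
β = Cov / Var = 1.0453 / 0.7620 = 1.3718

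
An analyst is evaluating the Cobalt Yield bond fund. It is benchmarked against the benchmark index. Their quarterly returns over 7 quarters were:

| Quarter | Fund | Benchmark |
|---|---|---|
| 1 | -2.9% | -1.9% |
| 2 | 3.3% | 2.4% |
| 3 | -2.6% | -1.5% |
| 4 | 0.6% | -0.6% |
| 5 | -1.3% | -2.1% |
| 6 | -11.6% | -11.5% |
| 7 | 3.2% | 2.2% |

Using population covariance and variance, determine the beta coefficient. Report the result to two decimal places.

1.08

r̄p = -1.6143%,  r̄m = -1.8571%
Cov = Σ(rp − r̄p)(rm − r̄m) / 7 = 19.8792
Var(rm) = Σ(rm − r̄m)² / 7 = 18.4767
β = Cov / Var = 19.8792 / 18.4767 = 1.0759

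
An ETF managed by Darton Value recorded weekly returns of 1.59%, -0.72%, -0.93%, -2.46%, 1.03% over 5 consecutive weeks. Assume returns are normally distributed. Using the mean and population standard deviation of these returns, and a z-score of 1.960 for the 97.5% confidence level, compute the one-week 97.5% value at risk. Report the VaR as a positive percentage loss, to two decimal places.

Mean return r̄ = -1.490 / 5 = -0.2980%
Σ(r − r̄)² = 10.5799; population σ = √(10.5799/5) = 1.4546%
VaR = −(r̄ − z·σ) = −(-0.2980 − 1.960 × 1.4546) = −(-3.1490) = 3.1490%

3.15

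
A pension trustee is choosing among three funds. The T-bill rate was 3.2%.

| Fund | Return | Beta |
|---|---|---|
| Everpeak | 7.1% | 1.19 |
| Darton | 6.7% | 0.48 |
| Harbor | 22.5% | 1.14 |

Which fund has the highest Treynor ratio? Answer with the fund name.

Harbor

Everpeak: Treynor = (7.1% − 3.2%) / 1.19 = 3.277
Darton: Treynor = (6.7% − 3.2%) / 0.48 = 7.292
Harbor: Treynor = (22.5% − 3.2%) / 1.14 = 16.930
Highest: Harbor (16.930).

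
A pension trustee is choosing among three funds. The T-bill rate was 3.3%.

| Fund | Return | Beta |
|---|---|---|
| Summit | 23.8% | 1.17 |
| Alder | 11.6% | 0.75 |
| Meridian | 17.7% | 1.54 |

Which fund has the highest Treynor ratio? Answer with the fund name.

Summit: Treynor = (23.8% − 3.3%) / 1.17 = 17.521
Alder: Treynor = (11.6% − 3.3%) / 0.75 = 11.067
Meridian: Treynor = (17.7% − 3.3%) / 1.54 = 9.351
Highest: Summit (17.521).

Summit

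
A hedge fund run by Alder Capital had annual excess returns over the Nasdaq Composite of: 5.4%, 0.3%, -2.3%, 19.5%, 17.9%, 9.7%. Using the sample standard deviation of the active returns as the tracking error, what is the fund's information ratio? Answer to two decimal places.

Mean return r̄ = 50.50 / 6 = 8.4167%
Sample σ = √[Σ(r − r̄)² / 5] = √[404.2483 / 5] = √80.8497 = 8.9916%
IR = r̄ / tracking error = 8.4167 / 8.9916 = 0.9361

0.94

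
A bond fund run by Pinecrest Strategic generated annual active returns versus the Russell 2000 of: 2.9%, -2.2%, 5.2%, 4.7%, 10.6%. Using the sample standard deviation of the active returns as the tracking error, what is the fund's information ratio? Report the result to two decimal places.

0.92

Mean return μ = 21.20 / 5 = 4.2400%
Sample σ = √[Σ(r − μ)² / 4] = √[84.8520 / 4] = √21.2130 = 4.6058%
IR = μ / tracking error = 4.2400 / 4.6058 = 0.9206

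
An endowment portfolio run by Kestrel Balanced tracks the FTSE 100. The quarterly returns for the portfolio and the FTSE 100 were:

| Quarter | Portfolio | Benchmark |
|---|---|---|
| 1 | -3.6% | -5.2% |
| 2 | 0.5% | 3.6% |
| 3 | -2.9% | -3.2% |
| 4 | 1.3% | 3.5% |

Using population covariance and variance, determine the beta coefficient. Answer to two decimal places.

0.53

r̄p = -1.1750%,  r̄m = -0.3250%
Cov = Σ(rp − r̄p)(rm − r̄m) / 4 = 8.2056
Var(rm) = Σ(rm − r̄m)² / 4 = 15.5169
β = Cov / Var = 8.2056 / 15.5169 = 0.5288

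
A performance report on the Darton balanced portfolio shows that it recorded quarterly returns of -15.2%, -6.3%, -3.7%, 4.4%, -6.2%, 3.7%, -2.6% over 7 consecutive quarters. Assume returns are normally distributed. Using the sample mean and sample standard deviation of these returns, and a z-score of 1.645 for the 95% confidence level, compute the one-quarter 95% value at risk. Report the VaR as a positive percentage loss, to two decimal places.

r̄ = (-15.2 − 6.3 − 3.7 + 4.4 − 6.2 + 3.7 − 2.6) / 7 = -25.90 / 7 = -3.7000%
Σ(r − r̄)² = (-15.2 − (-3.7000))² + (-6.3 − (-3.7000))² + (-3.7 − (-3.7000))² + … = 266.8400
sample σ = √(266.8400 / 6) = √44.4733 = 6.6688%
VaR = −(r̄ − z·σ) = −(-3.7000 − 1.645 × 6.6688) = −(-14.6702) = 14.6702%

14.67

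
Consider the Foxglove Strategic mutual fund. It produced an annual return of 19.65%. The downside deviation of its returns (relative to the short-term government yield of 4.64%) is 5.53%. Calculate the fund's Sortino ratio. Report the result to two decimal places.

2.71

Sortino = (Rp − Rf) / σd = (19.65% − 4.64%) / 5.53% = 15.01% / 5.53% = 2.7143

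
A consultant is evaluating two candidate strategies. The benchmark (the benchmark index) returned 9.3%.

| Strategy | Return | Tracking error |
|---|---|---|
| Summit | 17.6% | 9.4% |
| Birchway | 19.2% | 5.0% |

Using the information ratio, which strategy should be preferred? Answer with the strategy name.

Summit: IR = (17.6% − 9.3%) / 9.4% = 0.883
Birchway: IR = (19.2% − 9.3%) / 5.0% = 1.980
Highest: Birchway (1.980).

Birchway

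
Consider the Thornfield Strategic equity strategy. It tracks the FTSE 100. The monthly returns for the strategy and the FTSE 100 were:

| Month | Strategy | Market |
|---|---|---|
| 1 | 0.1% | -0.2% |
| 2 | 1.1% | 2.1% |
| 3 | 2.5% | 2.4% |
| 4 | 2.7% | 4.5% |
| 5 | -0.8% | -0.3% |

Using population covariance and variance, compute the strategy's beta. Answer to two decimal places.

0.69

r̄p = 1.1200%,  r̄m = 1.7000%
Cov = Σ(rp − r̄p)(rm − r̄m) / 5 = 2.2320
Var(rm) = Σ(rm − r̄m)² / 5 = 3.2200
β = Cov / Var = 2.2320 / 3.2200 = 0.6932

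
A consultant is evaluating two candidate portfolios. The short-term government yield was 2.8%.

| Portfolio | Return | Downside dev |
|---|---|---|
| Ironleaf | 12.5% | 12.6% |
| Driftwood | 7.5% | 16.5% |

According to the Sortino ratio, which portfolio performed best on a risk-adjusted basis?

Ironleaf: Sortino ratio = (12.5% − 2.8%) / 12.6% = 0.770
Driftwood: Sortino ratio = (7.5% − 2.8%) / 16.5% = 0.285
Highest: Ironleaf (0.770).

Ironleaf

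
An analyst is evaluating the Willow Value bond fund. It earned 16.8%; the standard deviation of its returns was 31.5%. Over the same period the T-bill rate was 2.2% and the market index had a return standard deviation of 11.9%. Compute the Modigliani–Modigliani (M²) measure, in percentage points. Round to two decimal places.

7.72

Sharpe = (Rp − Rf) / σp = (16.8% − 2.2%) / 31.5% = 0.4635
M² = Rf + Sharpe × σm = 2.2% + 0.4635 × 11.9% = 7.7157%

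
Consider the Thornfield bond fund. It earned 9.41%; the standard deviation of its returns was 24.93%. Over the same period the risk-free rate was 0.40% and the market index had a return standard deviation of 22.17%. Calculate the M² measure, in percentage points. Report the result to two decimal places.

8.41

Sharpe = (Rp − Rf) / σp = (9.41% − 0.40%) / 24.93% = 0.3614
M² = Rf + Sharpe × σm = 0.40% + 0.3614 × 22.17% = 8.4122%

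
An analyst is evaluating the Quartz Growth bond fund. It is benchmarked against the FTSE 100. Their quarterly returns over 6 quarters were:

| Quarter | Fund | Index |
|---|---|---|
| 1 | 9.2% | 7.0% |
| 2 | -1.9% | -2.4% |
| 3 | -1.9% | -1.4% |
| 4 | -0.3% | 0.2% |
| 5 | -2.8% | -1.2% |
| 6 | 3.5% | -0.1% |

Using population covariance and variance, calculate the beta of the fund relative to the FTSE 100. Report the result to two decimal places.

r̄p = 0.9667%,  r̄m = 0.3500%
Cov = Σ(rp − r̄p)(rm − r̄m) / 6 = 12.0900
Var(rm) = Σ(rm − r̄m)² / 6 = 9.5792
β = Cov / Var = 12.0900 / 9.5792 = 1.2621

1.26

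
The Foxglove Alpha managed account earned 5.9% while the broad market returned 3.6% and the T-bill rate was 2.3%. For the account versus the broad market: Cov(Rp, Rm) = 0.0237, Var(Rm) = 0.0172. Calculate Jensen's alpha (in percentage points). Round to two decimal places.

β = Cov / Var = 0.0237 / 0.0172 = 1.3779
E[R] = Rf + β(Rm − Rf) = 2.3% + 1.3779 × (3.6% − 2.3%) = 4.0913%
α = Rp − E[R] = 5.9% − 4.0913% = 1.8087

1.81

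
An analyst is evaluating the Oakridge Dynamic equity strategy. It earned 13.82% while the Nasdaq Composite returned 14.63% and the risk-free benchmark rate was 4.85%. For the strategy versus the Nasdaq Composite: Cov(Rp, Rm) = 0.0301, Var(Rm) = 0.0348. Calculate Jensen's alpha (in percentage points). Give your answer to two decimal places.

β = Cov / Var = 0.0301 / 0.0348 = 0.8649
E[R] = Rf + β(Rm − Rf) = 4.85% + 0.8649 × (14.63% − 4.85%) = 13.3087%
α = Rp − E[R] = 13.82% − 13.3087% = 0.5113

0.51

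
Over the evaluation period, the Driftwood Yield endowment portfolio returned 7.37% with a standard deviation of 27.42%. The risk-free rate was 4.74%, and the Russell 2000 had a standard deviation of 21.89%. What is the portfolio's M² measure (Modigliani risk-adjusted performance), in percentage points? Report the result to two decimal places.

Sharpe = (Rp − Rf) / σp = (7.37% − 4.74%) / 27.42% = 0.0959
M² = Rf + Sharpe × σm = 4.74% + 0.0959 × 21.89% = 6.8393%

6.84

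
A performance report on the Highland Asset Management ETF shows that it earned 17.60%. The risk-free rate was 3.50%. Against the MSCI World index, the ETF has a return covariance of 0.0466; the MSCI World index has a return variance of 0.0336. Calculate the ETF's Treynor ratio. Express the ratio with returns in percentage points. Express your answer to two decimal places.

β = Cov / Var = 0.0466 / 0.0336 = 1.3869
Treynor = (Rp − Rf) / β = (17.60% − 3.50%) / 1.3869 = 14.10 / 1.3869 = 10.1666

10.17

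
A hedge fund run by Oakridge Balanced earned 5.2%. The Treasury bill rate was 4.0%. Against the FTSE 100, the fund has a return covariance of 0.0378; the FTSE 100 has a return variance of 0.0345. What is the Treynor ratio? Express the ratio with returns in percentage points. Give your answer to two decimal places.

β = Cov / Var = 0.0378 / 0.0345 = 1.0957
Treynor = (Rp − Rf) / β = (5.2% − 4.0%) / 1.0957 = 1.20 / 1.0957 = 1.0952

1.10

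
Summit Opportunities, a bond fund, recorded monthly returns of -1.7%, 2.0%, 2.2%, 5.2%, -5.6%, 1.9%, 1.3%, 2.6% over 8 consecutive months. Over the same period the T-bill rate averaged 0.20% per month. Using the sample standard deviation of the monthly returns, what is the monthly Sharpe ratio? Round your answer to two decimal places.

0.24

μ = (-1.7 + 2 + 2.2 + 5.2 − 5.6 + 1.9 + 1.3 + 2.6) / 8 = 0.9875%
Σ(r − μ)² = (-1.7 − 0.9875)² + (2 − 0.9875)² + … = 74.3888
sample σ = √(74.3888 / 7) = √10.6270 = 3.2599%
Sharpe = (μ − rf) / σ = (0.9875 − 0.2) / 3.2599 = 0.7875 / 3.2599 = 0.2416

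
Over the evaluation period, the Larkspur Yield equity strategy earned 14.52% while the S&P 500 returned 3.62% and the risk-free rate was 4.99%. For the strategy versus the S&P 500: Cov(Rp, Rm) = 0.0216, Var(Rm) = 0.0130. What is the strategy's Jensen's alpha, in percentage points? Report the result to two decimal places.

β = Cov / Var = 0.0216 / 0.0130 = 1.6615
E[R] = Rf + β(Rm − Rf) = 4.99% + 1.6615 × (3.62% − 4.99%) = 2.7137%
α = Rp − E[R] = 14.52% − 2.7137% = 11.8063

11.81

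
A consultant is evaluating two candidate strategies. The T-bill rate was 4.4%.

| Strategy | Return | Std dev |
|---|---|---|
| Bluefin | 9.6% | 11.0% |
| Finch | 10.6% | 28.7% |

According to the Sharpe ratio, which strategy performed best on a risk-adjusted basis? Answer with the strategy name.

Bluefin

Bluefin: Sharpe ratio = (9.6% − 4.4%) / 11.0% = 0.473
Finch: Sharpe ratio = (10.6% − 4.4%) / 28.7% = 0.216
Highest: Bluefin (0.473).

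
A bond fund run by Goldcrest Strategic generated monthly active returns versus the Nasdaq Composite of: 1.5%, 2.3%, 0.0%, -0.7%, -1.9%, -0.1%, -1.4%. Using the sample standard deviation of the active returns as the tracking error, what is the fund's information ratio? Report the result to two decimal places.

r̄ = (1.5 + 2.3 + 0 − 0.7 − 1.9 − 0.1 − 1.4) / 7 = -0.30 / 7 = -0.0429%
Sample std dev = √[13.5971 / 6] = 1.5054%
IR = r̄ / tracking error = -0.0429 / 1.5054 = -0.0285

-0.03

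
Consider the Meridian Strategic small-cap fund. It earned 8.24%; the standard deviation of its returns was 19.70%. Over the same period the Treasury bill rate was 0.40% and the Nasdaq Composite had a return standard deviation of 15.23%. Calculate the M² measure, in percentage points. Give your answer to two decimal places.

6.46

Sharpe = (Rp − Rf) / σp = (8.24% − 0.40%) / 19.70% = 0.3980
M² = Rf + Sharpe × σm = 0.40% + 0.3980 × 15.23% = 6.4615%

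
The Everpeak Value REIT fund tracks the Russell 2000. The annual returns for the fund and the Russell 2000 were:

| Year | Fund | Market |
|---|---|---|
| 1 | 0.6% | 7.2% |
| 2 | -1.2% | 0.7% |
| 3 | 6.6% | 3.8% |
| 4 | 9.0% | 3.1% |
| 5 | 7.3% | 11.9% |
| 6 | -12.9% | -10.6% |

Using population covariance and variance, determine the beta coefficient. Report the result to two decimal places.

0.89

r̄p = 1.5667%,  r̄m = 2.6833%
Cov = Σ(rp − r̄p)(rm − r̄m) / 6 = 42.4744
Var(rm) = Σ(rm − r̄m)² / 6 = 47.8581
β = Cov / Var = 42.4744 / 47.8581 = 0.8875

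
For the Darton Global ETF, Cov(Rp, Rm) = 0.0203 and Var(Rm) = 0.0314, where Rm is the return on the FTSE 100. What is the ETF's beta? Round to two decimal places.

β = Cov(Rp, Rm) / Var(Rm) = 0.0203 / 0.0314 = 0.6465

0.65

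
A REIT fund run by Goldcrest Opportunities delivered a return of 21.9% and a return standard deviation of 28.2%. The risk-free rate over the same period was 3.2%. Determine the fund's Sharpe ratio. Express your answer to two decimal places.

0.66

Sharpe = (Rp − Rf) / σp = (21.9% − 3.2%) / 28.2% = 18.70% / 28.2% = 0.6631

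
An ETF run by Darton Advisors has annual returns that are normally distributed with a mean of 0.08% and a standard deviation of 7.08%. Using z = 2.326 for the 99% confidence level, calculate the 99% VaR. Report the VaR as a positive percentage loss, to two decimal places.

16.39

VaR (as % loss) = −(μ − z·σ) = −(0.08% − 2.326 × 7.08%) = −(-16.38808%) = 16.38808%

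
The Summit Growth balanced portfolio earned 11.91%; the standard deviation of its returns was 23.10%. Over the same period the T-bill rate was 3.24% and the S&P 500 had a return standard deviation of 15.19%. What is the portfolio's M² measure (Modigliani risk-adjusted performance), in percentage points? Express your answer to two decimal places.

Sharpe = (Rp − Rf) / σp = (11.91% − 3.24%) / 23.10% = 0.3753
M² = Rf + Sharpe × σm = 3.24% + 0.3753 × 15.19% = 8.9408%

8.94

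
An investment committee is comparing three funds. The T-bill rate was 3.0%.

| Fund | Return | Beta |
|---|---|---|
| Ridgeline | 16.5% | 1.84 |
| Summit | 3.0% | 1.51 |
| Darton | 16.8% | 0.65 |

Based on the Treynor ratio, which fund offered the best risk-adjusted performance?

Darton

Ridgeline: Treynor = (16.5% − 3.0%) / 1.84 = 7.337
Summit: Treynor = (3.0% − 3.0%) / 1.51 = 0.000
Darton: Treynor = (16.8% − 3.0%) / 0.65 = 21.231
Highest: Darton (21.231).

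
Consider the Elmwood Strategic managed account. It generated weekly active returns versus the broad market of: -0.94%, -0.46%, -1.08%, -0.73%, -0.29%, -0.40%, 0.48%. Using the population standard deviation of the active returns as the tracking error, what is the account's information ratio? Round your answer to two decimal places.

r̄ = (-0.94 − 0.46 − 1.08 − 0.73 − 0.29 − 0.4 + 0.48) / 7 = -0.4886%
Population σ = √[Σ(r − r̄)² / 7] = √[1.5981 / 7] = √0.2283 = 0.4778%
IR = r̄ / tracking error = -0.4886 / 0.4778 = -1.0226

-1.02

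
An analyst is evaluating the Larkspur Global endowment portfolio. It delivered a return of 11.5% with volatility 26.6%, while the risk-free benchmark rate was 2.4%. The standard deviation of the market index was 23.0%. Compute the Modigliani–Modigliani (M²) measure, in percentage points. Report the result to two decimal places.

Sharpe = (Rp − Rf) / σp = (11.5% − 2.4%) / 26.6% = 0.3421
M² = Rf + Sharpe × σm = 2.4% + 0.3421 × 23.0% = 10.2683%

10.27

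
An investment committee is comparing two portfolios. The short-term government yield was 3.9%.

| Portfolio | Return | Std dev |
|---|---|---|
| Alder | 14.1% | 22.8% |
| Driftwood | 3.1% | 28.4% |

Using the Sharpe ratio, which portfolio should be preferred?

Alder

Alder: Sharpe ratio = (14.1% − 3.9%) / 22.8% = 0.447
Driftwood: Sharpe ratio = (3.1% − 3.9%) / 28.4% = -0.028
Highest: Alder (0.447).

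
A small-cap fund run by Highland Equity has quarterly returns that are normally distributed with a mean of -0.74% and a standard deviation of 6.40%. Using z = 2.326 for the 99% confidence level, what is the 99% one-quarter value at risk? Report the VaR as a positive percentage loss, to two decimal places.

15.63

VaR (as % loss) = −(μ − z·σ) = −(-0.74% − 2.326 × 6.40%) = −(-15.6264%) = 15.6264%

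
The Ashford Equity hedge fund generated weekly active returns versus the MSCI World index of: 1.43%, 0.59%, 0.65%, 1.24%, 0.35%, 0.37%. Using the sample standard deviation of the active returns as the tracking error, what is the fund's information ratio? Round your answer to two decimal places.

μ = (1.43 + 0.59 + 0.65 + 1.24 + 0.35 + 0.37) / 6 = 4.630 / 6 = 0.7717%
Σ(r − μ)² = (1.43 − 0.7717)² + (0.59 − 0.7717)² + … = 1.0397
σ = √[1.0397 / 5] = 0.4560%
IR = μ / tracking error = 0.7717 / 0.4560 = 1.6923

1.69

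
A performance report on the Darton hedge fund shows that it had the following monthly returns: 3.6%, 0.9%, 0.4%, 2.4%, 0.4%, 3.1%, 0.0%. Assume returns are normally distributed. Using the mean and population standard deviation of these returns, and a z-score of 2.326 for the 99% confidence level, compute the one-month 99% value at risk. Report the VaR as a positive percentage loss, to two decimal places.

1.60

μ = (3.6 + 0.9 + 0.4 + 2.4 + 0.4 + 3.1 + 0) / 7 = 1.5429%
Population σ = √[Σ(r − μ)² / 7] = √[12.7971 / 7] = √1.8282 = 1.3521%
VaR = −(μ − z·σ) = −(1.5429 − 2.326 × 1.3521) = −(-1.6021) = 1.6021%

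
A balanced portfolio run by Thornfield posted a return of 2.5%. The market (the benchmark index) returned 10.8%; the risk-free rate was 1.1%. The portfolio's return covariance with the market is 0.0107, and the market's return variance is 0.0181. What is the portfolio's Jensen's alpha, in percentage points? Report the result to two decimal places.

-4.33

β = Cov / Var = 0.0107 / 0.0181 = 0.5912
E[R] = Rf + β(Rm − Rf) = 1.1% + 0.5912 × (10.8% − 1.1%) = 6.8346%
α = Rp − E[R] = 2.5% − 6.8346% = -4.3346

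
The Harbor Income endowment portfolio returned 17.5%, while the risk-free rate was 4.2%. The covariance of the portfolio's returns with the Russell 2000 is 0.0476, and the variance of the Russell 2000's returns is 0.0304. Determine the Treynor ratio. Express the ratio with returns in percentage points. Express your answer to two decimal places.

β = Cov / Var = 0.0476 / 0.0304 = 1.5658
Treynor = (Rp − Rf) / β = (17.5% − 4.2%) / 1.5658 = 13.30 / 1.5658 = 8.4941

8.49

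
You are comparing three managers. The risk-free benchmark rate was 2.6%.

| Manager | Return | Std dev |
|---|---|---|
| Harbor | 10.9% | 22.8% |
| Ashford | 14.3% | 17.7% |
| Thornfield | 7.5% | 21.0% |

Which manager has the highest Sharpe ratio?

Ashford

Harbor: Sharpe ratio = (10.9% − 2.6%) / 22.8% = 0.364
Ashford: Sharpe ratio = (14.3% − 2.6%) / 17.7% = 0.661
Thornfield: Sharpe ratio = (7.5% − 2.6%) / 21.0% = 0.233
Highest: Ashford (0.661).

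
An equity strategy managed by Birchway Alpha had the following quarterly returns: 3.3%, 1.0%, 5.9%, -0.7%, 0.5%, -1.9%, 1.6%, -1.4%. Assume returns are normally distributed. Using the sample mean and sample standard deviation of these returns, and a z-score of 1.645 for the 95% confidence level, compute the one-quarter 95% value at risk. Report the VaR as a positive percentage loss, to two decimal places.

Mean return μ = 8.30 / 8 = 1.0375%
Sample σ = √[Σ(r − μ)² / 7] = √[46.9588 / 7] = √6.7084 = 2.5901%
VaR = −(μ − z·σ) = −(1.0375 − 1.645 × 2.5901) = −(-3.2232) = 3.2232%

3.22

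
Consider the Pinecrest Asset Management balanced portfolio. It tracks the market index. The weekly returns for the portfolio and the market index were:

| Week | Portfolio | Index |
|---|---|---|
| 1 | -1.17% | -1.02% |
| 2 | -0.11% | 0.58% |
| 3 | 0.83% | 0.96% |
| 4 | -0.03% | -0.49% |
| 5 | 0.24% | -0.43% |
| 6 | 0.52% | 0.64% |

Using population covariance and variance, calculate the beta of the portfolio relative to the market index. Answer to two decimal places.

r̄p = 0.0467%,  r̄m = 0.0400%
Cov = Σ(rp − r̄p)(rm − r̄m) / 6 = 0.3599
Var(rm) = Σ(rm − r̄m)² / 6 = 0.5206
β = Cov / Var = 0.3599 / 0.5206 = 0.6913

0.69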